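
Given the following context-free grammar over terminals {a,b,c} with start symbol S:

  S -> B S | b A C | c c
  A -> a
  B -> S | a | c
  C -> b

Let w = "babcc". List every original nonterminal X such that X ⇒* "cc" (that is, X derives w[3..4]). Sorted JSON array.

CNF form of G:
  S -> B S | T0 X3 | T1 T1
  A -> a
  B -> B S | T0 X2 | T1 T1 | a | c
  C -> b
  T0 -> b
  T1 -> c
  X2 -> A C
  X3 -> A C

CYK fill — only the sub-triangle for w[3..4]:
  cell(3,3) c: {B,T1}  orig:{B}
  cell(4,4) c: {B,T1}  orig:{B}
  cell(3,4) cc: {B,S}

Original NTs in T[3,4] deriving "cc": ["B", "S"]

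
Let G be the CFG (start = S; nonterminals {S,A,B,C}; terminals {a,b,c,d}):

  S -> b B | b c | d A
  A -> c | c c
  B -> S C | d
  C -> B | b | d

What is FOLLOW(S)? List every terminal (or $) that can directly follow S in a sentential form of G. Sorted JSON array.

Compute FIRST by fixpoint:
round 1:
  A via A→c: +{c}
  B via B→d: +{d}
  C via C→B: +{d}
  C via C→b: +{b}
  S via S→b B: +{b}
  S via S→d A: +{d}
  FIRST[S]={b,d}  FIRST[A]={c}  FIRST[B]={d}  FIRST[C]={b,d}
round 2:
  B via B→S C: +{b}
  FIRST[S]={b,d}  FIRST[A]={c}  FIRST[B]={b,d}  FIRST[C]={b,d}
round 3: — fixpoint
  FIRST[S]={b,d}  FIRST[A]={c}  FIRST[B]={b,d}  FIRST[C]={b,d}

FOLLOW iteration:
FOLLOW(S) := {$}
pass 1:
  B→S C: FOLLOW(S) ⊇ FIRST(C) = {b,d}; new: +{b,d}
  S→b B: FOLLOW(B) ⊇ FOLLOW(S) ⊇ {$,b,d}; new: +{$,b,d}
  S→d A: FOLLOW(A) ⊇ FOLLOW(S) ⊇ {$,b,d}; new: +{$,b,d}
  S: {$,b,d}  A: {$,b,d}  B: {$,b,d}  C: {}
pass 2:
  B→S C: FOLLOW(C) ⊇ FOLLOW(B) ⊇ {$,b,d}; new: +{$,b,d}
  S: {$,b,d}  A: {$,b,d}  B: {$,b,d}  C: {$,b,d}
pass 3: (no change)
  S: {$,b,d}  A: {$,b,d}  B: {$,b,d}  C: {$,b,d}

FOLLOW(S) = ["$", "b", "d"]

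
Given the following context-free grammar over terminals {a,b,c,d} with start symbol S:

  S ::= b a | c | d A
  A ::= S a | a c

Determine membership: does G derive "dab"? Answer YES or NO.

CNF form of G:
  S -> T2 T0 | T3 A | c
  A -> S T0 | T0 T1
  T0 -> a
  T1 -> c
  T2 -> b
  T3 -> d

CYK table (by increasing span):
  cell(0,0) d: {T3}  orig:{}
  cell(1,1) a: {T0}  orig:{}
  cell(2,2) b: {T2}  orig:{}
  cell(0,1) da: ∅
  cell(1,2) ab: ∅
  cell(0,2) dab: ∅

S ∉ T[0,2] ⇒ NO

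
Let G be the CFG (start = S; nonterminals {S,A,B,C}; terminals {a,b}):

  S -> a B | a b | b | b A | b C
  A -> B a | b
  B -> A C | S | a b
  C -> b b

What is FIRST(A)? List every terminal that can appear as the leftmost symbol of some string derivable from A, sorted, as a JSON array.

FIRST sets, iterate to fixpoint:
[1]
  A via A→b: +{b}
  B via B→A C: +{b}
  B via B→a b: +{a}
  C via C→b b: +{b}
  S via S→a B: +{a}
  S via S→b: +{b}
  FIRST[S]={a,b}  FIRST[A]={b}  FIRST[B]={a,b}  FIRST[C]={b}
[2]
  A via A→B a: +{a}
  FIRST[S]={a,b}  FIRST[A]={a,b}  FIRST[B]={a,b}  FIRST[C]={b}
[3] — fixpoint
  FIRST[S]={a,b}  FIRST[A]={a,b}  FIRST[B]={a,b}  FIRST[C]={b}

FIRST(A) = ["a", "b"]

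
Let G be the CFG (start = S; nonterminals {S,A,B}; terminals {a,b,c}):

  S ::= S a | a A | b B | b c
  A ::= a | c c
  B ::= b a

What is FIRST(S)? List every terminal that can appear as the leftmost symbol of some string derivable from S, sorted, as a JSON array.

FIRST sets, iterate to fixpoint:
iter 1:
  A via A→a: +{a}
  A via A→c c: +{c}
  B via B→b a: +{b}
  S via S→a A: +{a}
  S via S→b B: +{b}
  FIRST(S)={a,b}  FIRST(A)={a,c}  FIRST(B)={b}
iter 2: — fixpoint
  FIRST(S)={a,b}  FIRST(A)={a,c}  FIRST(B)={b}

FIRST(S) = ["a", "b"]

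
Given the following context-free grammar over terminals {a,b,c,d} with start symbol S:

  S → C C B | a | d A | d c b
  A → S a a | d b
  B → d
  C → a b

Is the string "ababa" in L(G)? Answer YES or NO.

CNF form of G:
  S -> C X5 | T1 A | T1 X6 | a
  A -> S X4 | T1 T2
  B -> d
  C -> T0 T2
  T0 -> a
  T1 -> d
  T2 -> b
  T3 -> c
  X4 -> T0 T0
  X5 -> C B
  X6 -> T3 T2

CYK table (by increasing span):
  T[0,0] 'a' = {S,T0}  orig:{S}
  T[1,1] 'b' = {T2}  orig:{}
  T[2,2] 'a' = {S,T0}  orig:{S}
  T[3,3] 'b' = {T2}  orig:{}
  T[4,4] 'a' = {S,T0}  orig:{S}
  T[0,1] 'ab' = {C}
  T[1,2] 'ba' = ∅
  T[2,3] 'ab' = {C}
  T[3,4] 'ba' = ∅
  T[0,2] 'aba' = ∅
  T[1,3] 'bab' = ∅
  T[2,4] 'aba' = ∅
  T[0,3] 'abab' = ∅
  T[1,4] 'baba' = ∅
  T[0,4] 'ababa' = ∅

S ∉ T[0,4] ⇒ NO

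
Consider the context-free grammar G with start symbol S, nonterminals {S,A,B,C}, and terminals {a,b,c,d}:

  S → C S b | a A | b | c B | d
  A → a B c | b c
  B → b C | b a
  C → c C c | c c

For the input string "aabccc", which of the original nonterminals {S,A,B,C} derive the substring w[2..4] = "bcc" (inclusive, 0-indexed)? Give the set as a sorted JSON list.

CNF form of G:
  S -> C X5 | T0 A | T1 B | b | d
  A -> T0 X3 | T2 T1
  B -> T2 C | T2 T0
  C -> T1 T1 | T1 X4
  T0 -> a
  T1 -> c
  T2 -> b
  X3 -> B T1
  X4 -> C T1
  X5 -> S T2

CYK fill, restricted to cells inside w[2..4]:
  [2..2]={S,T2}  "b"  orig:{S}
  [3..3]={T1}  "c"  orig:{}
  [4..4]={T1}  "c"  orig:{}
  [2..3]={A}  "bc"
  [3..4]={C}  "cc"
  [2..4]={B}  "bcc"

Original NTs in T[2,4] deriving "bcc": ["B"]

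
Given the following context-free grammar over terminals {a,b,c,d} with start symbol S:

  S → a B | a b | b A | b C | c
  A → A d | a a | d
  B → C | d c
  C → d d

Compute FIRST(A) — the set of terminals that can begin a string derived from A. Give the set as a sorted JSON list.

Compute FIRST by fixpoint:
[1]
  A via A→a a: +{a}
  A via A→d: +{d}
  B via B→d c: +{d}
  C via C→d d: +{d}
  S via S→a B: +{a}
  S via S→b A: +{b}
  S via S→c: +{c}
  S: {a,b,c}  A: {a,d}  B: {d}  C: {d}
[2] done
  S: {a,b,c}  A: {a,d}  B: {d}  C: {d}

FIRST(A) = ["a", "d"]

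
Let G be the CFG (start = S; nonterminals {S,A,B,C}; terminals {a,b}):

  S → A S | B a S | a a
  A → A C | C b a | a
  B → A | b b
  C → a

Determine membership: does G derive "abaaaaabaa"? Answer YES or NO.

CNF form of G:
  S -> A S | B X4 | T1 T1
  A -> A C | C X2 | a
  B -> A C | C X3 | T0 T0 | a
  C -> a
  T0 -> b
  T1 -> a
  X2 -> T0 T1
  X3 -> T0 T1
  X4 -> T1 S

Fill CYK table bottom-up:
  cell(0,0) a: {A,B,C,T1}  orig:{A,B,C}
  cell(1,1) b: {T0}  orig:{}
  cell(2,2) a: {A,B,C,T1}  orig:{A,B,C}
  cell(3,3) a: {A,B,C,T1}  orig:{A,B,C}
  cell(4,4) a: {A,B,C,T1}  orig:{A,B,C}
  cell(5,5) a: {A,B,C,T1}  orig:{A,B,C}
  cell(6,6) a: {A,B,C,T1}  orig:{A,B,C}
  cell(7,7) b: {T0}  orig:{}
  cell(8,8) a: {A,B,C,T1}  orig:{A,B,C}
  cell(9,9) a: {A,B,C,T1}  orig:{A,B,C}
  cell(0,1) ab: ∅
  cell(1,2) ba: {X2,X3}  orig:{}
  cell(2,3) aa: {A,B,S}
  cell(3,4) aa: {A,B,S}
  cell(4,5) aa: {A,B,S}
  cell(5,6) aa: {A,B,S}
  cell(6,7) ab: ∅
  cell(7,8) ba: {X2,X3}  orig:{}
  cell(8,9) aa: {A,B,S}
  cell(0,2) aba: {A,B}
  cell(1,3) baa: ∅
  cell(2,4) aaa: {A,B,S,X4}  orig:{A,B,S}
  cell(3,5) aaa: {A,B,S,X4}  orig:{A,B,S}
  cell(4,6) aaa: {A,B,S,X4}  orig:{A,B,S}
  cell(5,7) aab: ∅
  cell(6,8) aba: {A,B}
  cell(7,9) baa: ∅
  cell(0,3) abaa: {A,B}
  cell(1,4) baaa: ∅
  cell(2,5) aaaa: {A,B,S,X4}  orig:{A,B,S}
  cell(3,6) aaaa: {A,B,S,X4}  orig:{A,B,S}
  cell(4,7) aaab: ∅
  cell(5,8) aaba: ∅
  cell(6,9) abaa: {A,B}
  cell(0,4) abaaa: {A,B,S}
  cell(1,5) baaaa: ∅
  cell(2,6) aaaaa: {A,B,S,X4}  orig:{A,B,S}
  cell(3,7) aaaab: ∅
  cell(4,8) aaaba: ∅
  cell(5,9) aabaa: ∅
  cell(0,5) abaaaa: {A,B,S}
  cell(1,6) baaaaa: ∅
  cell(2,7) aaaaab: ∅
  cell(3,8) aaaaba: ∅
  cell(4,9) aaabaa: ∅
  cell(0,6) abaaaaa: {A,B,S}
  cell(1,7) baaaaab: ∅
  cell(2,8) aaaaaba: ∅
  cell(3,9) aaaabaa: ∅
  cell(0,7) abaaaaab: ∅
  cell(1,8) baaaaaba: ∅
  cell(2,9) aaaaabaa: ∅
  cell(0,8) abaaaaaba: ∅
  cell(1,9) baaaaabaa: ∅
  cell(0,9) abaaaaabaa: ∅

S ∉ T[0,9] ⇒ NO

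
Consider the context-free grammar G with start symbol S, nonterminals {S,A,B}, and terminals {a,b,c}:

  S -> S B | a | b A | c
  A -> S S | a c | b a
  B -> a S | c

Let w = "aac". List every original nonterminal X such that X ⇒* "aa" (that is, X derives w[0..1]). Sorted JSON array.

CNF form of G:
  S -> S B | T2 A | a | c
  A -> S S | T0 T1 | T2 T0
  B -> T0 S | c
  T0 -> a
  T1 -> c
  T2 -> b

Fill CYK table bottom-up (cells [i..j] with 0 ≤ i ≤ j ≤ 1 only):
  [0..0]={S,T0}  "a"  orig:{S}
  [1..1]={S,T0}  "a"  orig:{S}
  [0..1]={A,B}  "aa"

Original NTs in T[0,1] deriving "aa": ["A", "B"]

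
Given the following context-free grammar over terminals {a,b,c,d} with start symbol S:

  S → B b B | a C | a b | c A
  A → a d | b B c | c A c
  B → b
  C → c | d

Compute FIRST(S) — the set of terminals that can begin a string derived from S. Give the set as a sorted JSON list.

Compute FIRST by fixpoint:
pass 1:
  A via A→a d: +{a}
  A via A→b B c: +{b}
  A via A→c A c: +{c}
  B via B→b: +{b}
  C via C→c: +{c}
  C via C→d: +{d}
  S via S→B b B: +{b}
  S via S→a C: +{a}
  S via S→c A: +{c}
  FIRST[S]={a,b,c}  FIRST[A]={a,b,c}  FIRST[B]={b}  FIRST[C]={c,d}
pass 2: done
  FIRST[S]={a,b,c}  FIRST[A]={a,b,c}  FIRST[B]={b}  FIRST[C]={c,d}

FIRST(S) = ["a", "b", "c"]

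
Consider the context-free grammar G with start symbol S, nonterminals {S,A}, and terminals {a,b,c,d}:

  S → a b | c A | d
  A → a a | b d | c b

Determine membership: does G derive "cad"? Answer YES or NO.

CNF form of G:
  S -> T0 T1 | T3 A | d
  A -> T0 T0 | T1 T2 | T3 T1
  T0 -> a
  T1 -> b
  T2 -> d
  T3 -> c

CYK fill:
  T[0,0] 'c' = {T3}  orig:{}
  T[1,1] 'a' = {T0}  orig:{}
  T[2,2] 'd' = {S,T2}  orig:{S}
  T[0,1] 'ca' = ∅
  T[1,2] 'ad' = ∅
  T[0,2] 'cad' = ∅

S ∉ T[0,2] ⇒ NO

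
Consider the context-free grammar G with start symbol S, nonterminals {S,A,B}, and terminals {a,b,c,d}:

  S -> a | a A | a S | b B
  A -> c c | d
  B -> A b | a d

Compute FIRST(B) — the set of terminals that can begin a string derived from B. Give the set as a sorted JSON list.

FIRST iteration:
iter 1:
  A via A→c c: +{c}
  A via A→d: +{d}
  B via B→A b: +{c,d}
  B via B→a d: +{a}
  S via S→a: +{a}
  S via S→b B: +{b}
  FIRST(S)={a,b}  FIRST(A)={c,d}  FIRST(B)={a,c,d}
iter 2: done
  FIRST(S)={a,b}  FIRST(A)={c,d}  FIRST(B)={a,c,d}

FIRST(B) = ["a", "c", "d"]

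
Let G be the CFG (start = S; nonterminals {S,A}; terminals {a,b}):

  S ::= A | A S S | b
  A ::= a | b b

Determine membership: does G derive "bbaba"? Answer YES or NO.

CNF form of G:
  S -> A X1 | T0 T0 | a | b
  A -> T0 T0 | a
  T0 -> b
  X1 -> S S

CYK table (by increasing span):
  cell(0,0) b: {S,T0}  orig:{S}
  cell(1,1) b: {S,T0}  orig:{S}
  cell(2,2) a: {A,S}
  cell(3,3) b: {S,T0}  orig:{S}
  cell(4,4) a: {A,S}
  cell(0,1) bb: {A,S,X1}  orig:{A,S}
  cell(1,2) ba: {X1}  orig:{}
  cell(2,3) ab: {X1}  orig:{}
  cell(3,4) ba: {X1}  orig:{}
  cell(0,2) bba: {X1}  orig:{}
  cell(1,3) bab: ∅
  cell(2,4) aba: {S}
  cell(0,3) bbab: {S}
  cell(1,4) baba: {X1}  orig:{}
  cell(0,4) bbaba: {X1}  orig:{}

S ∉ T[0,4] ⇒ NO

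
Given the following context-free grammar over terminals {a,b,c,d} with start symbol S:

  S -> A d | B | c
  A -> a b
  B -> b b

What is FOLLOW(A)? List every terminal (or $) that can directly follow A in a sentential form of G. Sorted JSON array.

FIRST iteration:
iter 1:
  A via A→a b: +{a}
  B via B→b b: +{b}
  S via S→A d: +{a}
  S via S→B: +{b}
  S via S→c: +{c}
  S: {a,b,c}  A: {a}  B: {b}
iter 2: (stable)
  S: {a,b,c}  A: {a}  B: {b}

FOLLOW iteration:
seed FOLLOW(S) with $
iter 1:
  S→A d: FOLLOW(A) ⊇ FIRST(d) = {d}; new: +{d}
  S→B: FOLLOW(B) ⊇ FOLLOW(S) ⊇ {$}; new: +{$}
  FOLLOW[S]={$}  FOLLOW[A]={d}  FOLLOW[B]={$}
iter 2: done
  FOLLOW[S]={$}  FOLLOW[A]={d}  FOLLOW[B]={$}

FOLLOW(A) = ["d"]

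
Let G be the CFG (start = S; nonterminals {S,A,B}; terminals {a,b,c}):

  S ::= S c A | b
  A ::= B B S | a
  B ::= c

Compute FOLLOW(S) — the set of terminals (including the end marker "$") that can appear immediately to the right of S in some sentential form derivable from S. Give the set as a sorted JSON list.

Compute FIRST by fixpoint:
pass 1:
  A via A→a: +{a}
  B via B→c: +{c}
  S via S→b: +{b}
  FIRST(S)={b}  FIRST(A)={a}  FIRST(B)={c}
pass 2:
  A via A→B B S: +{c}
  FIRST(S)={b}  FIRST(A)={a,c}  FIRST(B)={c}
pass 3: (no change)
  FIRST(S)={b}  FIRST(A)={a,c}  FIRST(B)={c}

FOLLOW sets:
seed FOLLOW(S) with $
[1]
  A→B B S: FOLLOW(B) ⊇ FIRST(B) = {c}; new: +{c}
  A→B B S: FOLLOW(B) ⊇ FIRST(S) = {b}; new: +{b}
  S→S c A: FOLLOW(S) ⊇ FIRST(c) = {c}; new: +{c}
  S→S c A: FOLLOW(A) ⊇ FOLLOW(S) ⊇ {$,c}; new: +{$,c}
  FOLLOW(S)={$,c}  FOLLOW(A)={$,c}  FOLLOW(B)={b,c}
[2] — fixpoint
  FOLLOW(S)={$,c}  FOLLOW(A)={$,c}  FOLLOW(B)={b,c}

FOLLOW(S) = ["$", "c"]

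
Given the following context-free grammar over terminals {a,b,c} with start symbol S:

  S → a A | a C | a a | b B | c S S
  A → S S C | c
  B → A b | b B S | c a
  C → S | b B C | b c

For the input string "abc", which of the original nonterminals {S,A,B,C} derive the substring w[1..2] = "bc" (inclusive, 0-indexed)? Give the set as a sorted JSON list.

CNF form of G:
  S -> T0 B | T1 X7 | T2 A | T2 C | T2 T2
  A -> S X3 | c
  B -> A T0 | T0 X4 | T1 T2
  C -> T0 B | T0 T1 | T0 X5 | T1 X6 | T2 A | T2 C | T2 T2
  T0 -> b
  T1 -> c
  T2 -> a
  X3 -> S C
  X4 -> B S
  X5 -> B C
  X6 -> S S
  X7 -> S S

CYK fill (cells [i..j] with 1 ≤ i ≤ j ≤ 2 only):
  cell(1,1) b: {T0}  orig:{}
  cell(2,2) c: {A,T1}  orig:{A}
  cell(1,2) bc: {C}

Original NTs in T[1,2] deriving "bc": ["C"]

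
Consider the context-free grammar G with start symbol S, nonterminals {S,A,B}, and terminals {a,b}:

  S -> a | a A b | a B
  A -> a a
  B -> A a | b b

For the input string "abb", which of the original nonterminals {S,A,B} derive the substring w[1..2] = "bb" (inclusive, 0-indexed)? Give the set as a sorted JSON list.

Convert to CNF:
  S -> T0 B | T0 X2 | a
  A -> T0 T0
  B -> A T0 | T1 T1
  T0 -> a
  T1 -> b
  X2 -> A T1

CYK fill — only the sub-triangle for w[1..2]:
  cell(1,1) b: {T1}  orig:{}
  cell(2,2) b: {T1}  orig:{}
  cell(1,2) bb: {B}

Original NTs in T[1,2] deriving "bb": ["B"]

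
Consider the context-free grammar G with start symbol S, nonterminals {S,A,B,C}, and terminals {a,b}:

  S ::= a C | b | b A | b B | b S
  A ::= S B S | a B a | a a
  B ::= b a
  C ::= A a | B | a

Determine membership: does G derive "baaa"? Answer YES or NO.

Convert to CNF:
  S -> T0 C | T1 A | T1 B | T1 S | b
  A -> S X2 | T0 T0 | T0 X3
  B -> T1 T0
  C -> A T0 | T1 T0 | a
  T0 -> a
  T1 -> b
  X2 -> B S
  X3 -> B T0

CYK fill:
  cell(0,0) b: {S,T1}  orig:{S}
  cell(1,1) a: {C,T0}  orig:{C}
  cell(2,2) a: {C,T0}  orig:{C}
  cell(3,3) a: {C,T0}  orig:{C}
  cell(0,1) ba: {B,C}
  cell(1,2) aa: {A,S}
  cell(2,3) aa: {A,S}
  cell(0,2) baa: {S,X3}  orig:{S}
  cell(1,3) aaa: {C}
  cell(0,3) baaa: {X2}  orig:{}

S ∉ T[0,3] ⇒ NO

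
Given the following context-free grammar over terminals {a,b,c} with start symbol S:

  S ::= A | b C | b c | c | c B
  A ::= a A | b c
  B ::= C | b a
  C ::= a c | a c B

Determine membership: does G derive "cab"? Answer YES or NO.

CNF form of G:
  S -> T0 A | T1 C | T1 T2 | T2 B | c
  A -> T0 A | T1 T2
  B -> T0 T2 | T0 X3 | T1 T0
  C -> T0 T2 | T0 X4
  T0 -> a
  T1 -> b
  T2 -> c
  X3 -> T2 B
  X4 -> T2 B

CYK fill:
  cell(0,0) c: {S,T2}  orig:{S}
  cell(1,1) a: {T0}  orig:{}
  cell(2,2) b: {T1}  orig:{}
  cell(0,1) ca: ∅
  cell(1,2) ab: ∅
  cell(0,2) cab: ∅

S ∉ T[0,2] ⇒ NO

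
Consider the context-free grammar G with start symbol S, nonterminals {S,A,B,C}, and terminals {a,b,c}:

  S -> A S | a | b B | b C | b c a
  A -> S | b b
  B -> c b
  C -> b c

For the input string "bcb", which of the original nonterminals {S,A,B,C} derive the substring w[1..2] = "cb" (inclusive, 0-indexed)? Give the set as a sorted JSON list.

Convert to CNF:
  S -> A S | T0 B | T0 C | T0 X4 | a
  A -> A S | T0 B | T0 C | T0 T0 | T0 X3 | a
  B -> T1 T0
  C -> T0 T1
  T0 -> b
  T1 -> c
  T2 -> a
  X3 -> T1 T2
  X4 -> T1 T2

CYK table (by increasing span) — only the sub-triangle for w[1..2]:
  T[1,1] 'c' = {T1}  orig:{}
  T[2,2] 'b' = {T0}  orig:{}
  T[1,2] 'cb' = {B}

Original NTs in T[1,2] deriving "cb": ["B"]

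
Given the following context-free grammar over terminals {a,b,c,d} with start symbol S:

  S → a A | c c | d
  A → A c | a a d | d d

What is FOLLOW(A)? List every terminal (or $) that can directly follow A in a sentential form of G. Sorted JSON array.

Compute FIRST by fixpoint:
round 1:
  A via A→a a d: +{a}
  A via A→d d: +{d}
  S via S→a A: +{a}
  S via S→c c: +{c}
  S via S→d: +{d}
  FIRST(S)={a,c,d}  FIRST(A)={a,d}
round 2: (stable)
  FIRST(S)={a,c,d}  FIRST(A)={a,d}

FOLLOW iteration:
seed FOLLOW(S) with $
[1]
  A→A c: FOLLOW(A) ⊇ FIRST(c) = {c}; new: +{c}
  S→a A: FOLLOW(A) ⊇ FOLLOW(S) ⊇ {$}; new: +{$}
  S: {$}  A: {$,c}
[2] done
  S: {$}  A: {$,c}

FOLLOW(A) = ["$", "c"]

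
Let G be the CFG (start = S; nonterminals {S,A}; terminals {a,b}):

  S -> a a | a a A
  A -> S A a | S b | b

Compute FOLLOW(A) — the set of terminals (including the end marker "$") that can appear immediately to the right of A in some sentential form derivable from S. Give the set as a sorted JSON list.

FIRST iteration:
iter 1:
  A via A→b: +{b}
  S via S→a a: +{a}
  FIRST[S]={a}  FIRST[A]={b}
iter 2:
  A via A→S A a: +{a}
  FIRST[S]={a}  FIRST[A]={a,b}
iter 3: (stable)
  FIRST[S]={a}  FIRST[A]={a,b}

Compute FOLLOW by fixpoint:
initialize: $ ∈ FOLLOW(S)
[1]
  A→S A a: FOLLOW(S) ⊇ FIRST(A) = {a,b}; new: +{a,b}
  A→S A a: FOLLOW(A) ⊇ FIRST(a) = {a}; new: +{a}
  S→a a A: FOLLOW(A) ⊇ FOLLOW(S) ⊇ {$,a,b}; new: +{$,b}
  FOLLOW[S]={$,a,b}  FOLLOW[A]={$,a,b}
[2] (stable)
  FOLLOW[S]={$,a,b}  FOLLOW[A]={$,a,b}

FOLLOW(A) = ["$", "a", "b"]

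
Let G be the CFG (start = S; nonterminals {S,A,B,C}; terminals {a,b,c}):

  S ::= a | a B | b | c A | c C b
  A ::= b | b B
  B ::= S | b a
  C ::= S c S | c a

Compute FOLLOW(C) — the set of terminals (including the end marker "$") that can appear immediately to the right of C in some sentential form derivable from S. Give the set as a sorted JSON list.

FIRST iteration:
iter 1:
  A via A→b: +{b}
  B via B→b a: +{b}
  C via C→c a: +{c}
  S via S→a: +{a}
  S via S→b: +{b}
  S via S→c A: +{c}
  FIRST(S)={a,b,c}  FIRST(A)={b}  FIRST(B)={b}  FIRST(C)={c}
iter 2:
  B via B→S: +{a,c}
  C via C→S c S: +{a,b}
  FIRST(S)={a,b,c}  FIRST(A)={b}  FIRST(B)={a,b,c}  FIRST(C)={a,b,c}
iter 3: done
  FIRST(S)={a,b,c}  FIRST(A)={b}  FIRST(B)={a,b,c}  FIRST(C)={a,b,c}

FOLLOW sets:
initialize: $ ∈ FOLLOW(S)
pass 1:
  C→S c S: FOLLOW(S) ⊇ FIRST(c) = {c}; new: +{c}
  S→a B: FOLLOW(B) ⊇ FOLLOW(S) ⊇ {$,c}; new: +{$,c}
  S→c A: FOLLOW(A) ⊇ FOLLOW(S) ⊇ {$,c}; new: +{$,c}
  S→c C b: FOLLOW(C) ⊇ FIRST(b) = {b}; new: +{b}
  FOLLOW[S]={$,c}  FOLLOW[A]={$,c}  FOLLOW[B]={$,c}  FOLLOW[C]={b}
pass 2:
  C→S c S: FOLLOW(S) ⊇ FOLLOW(C) ⊇ {b}; new: +{b}
  S→a B: FOLLOW(B) ⊇ FOLLOW(S) ⊇ {$,b,c}; new: +{b}
  S→c A: FOLLOW(A) ⊇ FOLLOW(S) ⊇ {$,b,c}; new: +{b}
  FOLLOW[S]={$,b,c}  FOLLOW[A]={$,b,c}  FOLLOW[B]={$,b,c}  FOLLOW[C]={b}
pass 3: done
  FOLLOW[S]={$,b,c}  FOLLOW[A]={$,b,c}  FOLLOW[B]={$,b,c}  FOLLOW[C]={b}

FOLLOW(C) = ["b"]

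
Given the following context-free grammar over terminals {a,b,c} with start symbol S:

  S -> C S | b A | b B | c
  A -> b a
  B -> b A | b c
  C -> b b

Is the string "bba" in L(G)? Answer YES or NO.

Convert to CNF:
  S -> C S | T0 A | T0 B | c
  A -> T0 T1
  B -> T0 A | T0 T2
  C -> T0 T0
  T0 -> b
  T1 -> a
  T2 -> c

Fill CYK table bottom-up:
  T[0,0] 'b' = {T0}  orig:{}
  T[1,1] 'b' = {T0}  orig:{}
  T[2,2] 'a' = {T1}  orig:{}
  T[0,1] 'bb' = {C}
  T[1,2] 'ba' = {A}
  T[0,2] 'bba' = {B,S}

S ∈ T[0,2] ⇒ YES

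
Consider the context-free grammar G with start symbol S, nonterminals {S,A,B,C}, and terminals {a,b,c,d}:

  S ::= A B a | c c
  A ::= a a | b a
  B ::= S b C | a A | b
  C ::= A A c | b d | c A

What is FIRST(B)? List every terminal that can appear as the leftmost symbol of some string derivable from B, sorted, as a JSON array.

FIRST iteration:
round 1:
  A via A→a a: +{a}
  A via A→b a: +{b}
  B via B→a A: +{a}
  B via B→b: +{b}
  C via C→A A c: +{a,b}
  C via C→c A: +{c}
  S via S→A B a: +{a,b}
  S via S→c c: +{c}
  FIRST(S)={a,b,c}  FIRST(A)={a,b}  FIRST(B)={a,b}  FIRST(C)={a,b,c}
round 2:
  B via B→S b C: +{c}
  FIRST(S)={a,b,c}  FIRST(A)={a,b}  FIRST(B)={a,b,c}  FIRST(C)={a,b,c}
round 3: (no change)
  FIRST(S)={a,b,c}  FIRST(A)={a,b}  FIRST(B)={a,b,c}  FIRST(C)={a,b,c}

FIRST(B) = ["a", "b", "c"]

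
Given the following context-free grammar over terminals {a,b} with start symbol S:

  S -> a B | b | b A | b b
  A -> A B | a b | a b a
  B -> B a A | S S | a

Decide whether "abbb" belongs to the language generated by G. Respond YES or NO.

Convert to CNF:
  S -> T0 B | T1 A | T1 T1 | b
  A -> A B | T0 T1 | T0 X2
  B -> B X3 | S S | a
  T0 -> a
  T1 -> b
  X2 -> T1 T0
  X3 -> T0 A

CYK table (by increasing span):
  cell(0,0) a: {B,T0}  orig:{B}
  cell(1,1) b: {S,T1}  orig:{S}
  cell(2,2) b: {S,T1}  orig:{S}
  cell(3,3) b: {S,T1}  orig:{S}
  cell(0,1) ab: {A}
  cell(1,2) bb: {B,S}
  cell(2,3) bb: {B,S}
  cell(0,2) abb: {S}
  cell(1,3) bbb: {B}
  cell(0,3) abbb: {A,B,S}

S ∈ T[0,3] ⇒ YES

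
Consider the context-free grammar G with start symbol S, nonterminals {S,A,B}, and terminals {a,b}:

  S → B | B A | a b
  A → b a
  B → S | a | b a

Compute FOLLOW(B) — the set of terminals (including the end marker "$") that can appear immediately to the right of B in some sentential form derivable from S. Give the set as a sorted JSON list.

FIRST sets, iterate to fixpoint:
round 1:
  A via A→b a: +{b}
  B via B→a: +{a}
  B via B→b a: +{b}
  S via S→B: +{a,b}
  FIRST[S]={a,b}  FIRST[A]={b}  FIRST[B]={a,b}
round 2: (no change)
  FIRST[S]={a,b}  FIRST[A]={b}  FIRST[B]={a,b}

FOLLOW sets:
initialize: $ ∈ FOLLOW(S)
pass 1:
  S→B: FOLLOW(B) ⊇ FOLLOW(S) ⊇ {$}; new: +{$}
  S→B A: FOLLOW(B) ⊇ FIRST(A) = {b}; new: +{b}
  S→B A: FOLLOW(A) ⊇ FOLLOW(S) ⊇ {$}; new: +{$}
  S: {$}  A: {$}  B: {$,b}
pass 2:
  B→S: FOLLOW(S) ⊇ FOLLOW(B) ⊇ {$,b}; new: +{b}
  S→B A: FOLLOW(A) ⊇ FOLLOW(S) ⊇ {$,b}; new: +{b}
  S: {$,b}  A: {$,b}  B: {$,b}
pass 3: (stable)
  S: {$,b}  A: {$,b}  B: {$,b}

FOLLOW(B) = ["$", "b"]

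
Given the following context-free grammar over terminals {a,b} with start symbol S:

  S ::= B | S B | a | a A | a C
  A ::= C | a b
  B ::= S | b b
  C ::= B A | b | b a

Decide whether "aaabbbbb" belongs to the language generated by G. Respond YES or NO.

CNF form of G:
  S -> S B | T0 A | T0 C | T1 T1 | a
  A -> B A | T0 T1 | T1 T0 | b
  B -> S B | T0 A | T0 C | T1 T1 | a
  C -> B A | T1 T0 | b
  T0 -> a
  T1 -> b

Fill CYK table bottom-up:
  [0..0]={B,S,T0}  "a"  orig:{B,S}
  [1..1]={B,S,T0}  "a"  orig:{B,S}
  [2..2]={B,S,T0}  "a"  orig:{B,S}
  [3..3]={A,C,T1}  "b"  orig:{A,C}
  [4..4]={A,C,T1}  "b"  orig:{A,C}
  [5..5]={A,C,T1}  "b"  orig:{A,C}
  [6..6]={A,C,T1}  "b"  orig:{A,C}
  [7..7]={A,C,T1}  "b"  orig:{A,C}
  [0..1]={B,S}  "aa"
  [1..2]={B,S}  "aa"
  [2..3]={A,B,C,S}  "ab"
  [3..4]={B,S}  "bb"
  [4..5]={B,S}  "bb"
  [5..6]={B,S}  "bb"
  [6..7]={B,S}  "bb"
  [0..2]={B,S}  "aaa"
  [1..3]={A,B,C,S}  "aab"
  [2..4]={A,B,C,S}  "abb"
  [3..5]={A,C}  "bbb"
  [4..6]={A,C}  "bbb"
  [5..7]={A,C}  "bbb"
  [0..3]={A,B,C,S}  "aaab"
  [1..4]={A,B,C,S}  "aabb"
  [2..5]={A,B,C,S}  "abbb"
  [3..6]={B,S}  "bbbb"
  [4..7]={B,S}  "bbbb"
  [0..4]={A,B,C,S}  "aaabb"
  [1..5]={A,B,C,S}  "aabbb"
  [2..6]={A,B,C,S}  "abbbb"
  [3..7]={A,C}  "bbbbb"
  [0..5]={A,B,C,S}  "aaabbb"
  [1..6]={A,B,C,S}  "aabbbb"
  [2..7]={A,B,C,S}  "abbbbb"
  [0..6]={A,B,C,S}  "aaabbbb"
  [1..7]={A,B,C,S}  "aabbbbb"
  [0..7]={A,B,C,S}  "aaabbbbb"

S ∈ T[0,7] ⇒ YES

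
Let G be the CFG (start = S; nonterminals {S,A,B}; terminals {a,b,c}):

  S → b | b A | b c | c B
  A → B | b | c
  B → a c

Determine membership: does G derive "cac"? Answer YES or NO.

CNF form of G:
  S -> T1 B | T2 A | T2 T1 | b
  A -> T0 T1 | b | c
  B -> T0 T1
  T0 -> a
  T1 -> c
  T2 -> b

Fill CYK table bottom-up:
  cell(0,0) c: {A,T1}  orig:{A}
  cell(1,1) a: {T0}  orig:{}
  cell(2,2) c: {A,T1}  orig:{A}
  cell(0,1) ca: ∅
  cell(1,2) ac: {A,B}
  cell(0,2) cac: {S}

S ∈ T[0,2] ⇒ YES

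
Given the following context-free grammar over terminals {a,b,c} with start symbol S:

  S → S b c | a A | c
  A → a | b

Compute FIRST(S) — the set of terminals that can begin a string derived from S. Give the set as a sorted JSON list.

FIRST iteration:
iter 1:
  A via A→a: +{a}
  A via A→b: +{b}
  S via S→a A: +{a}
  S via S→c: +{c}
  FIRST(S)={a,c}  FIRST(A)={a,b}
iter 2: (stable)
  FIRST(S)={a,c}  FIRST(A)={a,b}

FIRST(S) = ["a", "c"]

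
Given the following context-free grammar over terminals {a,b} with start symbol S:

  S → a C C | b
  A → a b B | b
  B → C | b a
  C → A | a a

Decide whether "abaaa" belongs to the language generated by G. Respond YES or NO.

Convert to CNF:
  S -> T0 X5 | b
  A -> T0 X2 | b
  B -> T0 T0 | T0 X3 | T1 T0 | b
  C -> T0 T0 | T0 X4 | b
  T0 -> a
  T1 -> b
  X2 -> T1 B
  X3 -> T1 B
  X4 -> T1 B
  X5 -> C C

Fill CYK table bottom-up:
  T[0,0] 'a' = {T0}  orig:{}
  T[1,1] 'b' = {A,B,C,S,T1}  orig:{A,B,C,S}
  T[2,2] 'a' = {T0}  orig:{}
  T[3,3] 'a' = {T0}  orig:{}
  T[4,4] 'a' = {T0}  orig:{}
  T[0,1] 'ab' = ∅
  T[1,2] 'ba' = {B}
  T[2,3] 'aa' = {B,C}
  T[3,4] 'aa' = {B,C}
  T[0,2] 'aba' = ∅
  T[1,3] 'baa' = {X2,X3,X4,X5}  orig:{}
  T[2,4] 'aaa' = ∅
  T[0,3] 'abaa' = {A,B,C,S}
  T[1,4] 'baaa' = ∅
  T[0,4] 'abaaa' = ∅

S ∉ T[0,4] ⇒ NO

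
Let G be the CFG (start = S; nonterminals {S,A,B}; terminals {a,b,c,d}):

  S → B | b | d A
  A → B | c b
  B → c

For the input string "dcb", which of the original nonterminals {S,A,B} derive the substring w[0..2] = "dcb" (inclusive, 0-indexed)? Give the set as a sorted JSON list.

CNF form of G:
  S -> T2 A | b | c
  A -> T0 T1 | c
  B -> c
  T0 -> c
  T1 -> b
  T2 -> d

CYK table (by increasing span) (cells [i..j] with 0 ≤ i ≤ j ≤ 2 only):
  [0..0]={T2}  "d"  orig:{}
  [1..1]={A,B,S,T0}  "c"  orig:{A,B,S}
  [2..2]={S,T1}  "b"  orig:{S}
  [0..1]={S}  "dc"
  [1..2]={A}  "cb"
  [0..2]={S}  "dcb"

Original NTs in T[0,2] deriving "dcb": ["S"]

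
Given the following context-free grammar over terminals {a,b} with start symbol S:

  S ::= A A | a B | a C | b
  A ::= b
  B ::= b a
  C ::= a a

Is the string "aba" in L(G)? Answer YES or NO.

Convert to CNF:
  S -> A A | T1 B | T1 C | b
  A -> b
  B -> T0 T1
  C -> T1 T1
  T0 -> b
  T1 -> a

CYK table (by increasing span):
  cell(0,0) a: {T1}  orig:{}
  cell(1,1) b: {A,S,T0}  orig:{A,S}
  cell(2,2) a: {T1}  orig:{}
  cell(0,1) ab: ∅
  cell(1,2) ba: {B}
  cell(0,2) aba: {S}

S ∈ T[0,2] ⇒ YES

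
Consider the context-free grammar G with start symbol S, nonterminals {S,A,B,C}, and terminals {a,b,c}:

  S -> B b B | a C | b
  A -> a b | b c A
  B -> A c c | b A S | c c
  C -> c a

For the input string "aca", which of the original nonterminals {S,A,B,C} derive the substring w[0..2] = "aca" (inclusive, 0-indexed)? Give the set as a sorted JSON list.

Convert to CNF:
  S -> B X6 | T0 C | b
  A -> T0 T1 | T1 X3
  B -> A X4 | T1 X5 | T2 T2
  C -> T2 T0
  T0 -> a
  T1 -> b
  T2 -> c
  X3 -> T2 A
  X4 -> T2 T2
  X5 -> A S
  X6 -> T1 B

CYK fill, restricted to cells inside w[0..2]:
  cell(0,0) a: {T0}  orig:{}
  cell(1,1) c: {T2}  orig:{}
  cell(2,2) a: {T0}  orig:{}
  cell(0,1) ac: ∅
  cell(1,2) ca: {C}
  cell(0,2) aca: {S}

Original NTs in T[0,2] deriving "aca": ["S"]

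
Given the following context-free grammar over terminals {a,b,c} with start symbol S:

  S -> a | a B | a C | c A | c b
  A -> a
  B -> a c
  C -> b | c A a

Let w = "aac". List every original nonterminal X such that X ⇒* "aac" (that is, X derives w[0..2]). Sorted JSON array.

CNF form of G:
  S -> T0 B | T0 C | T1 A | T1 T2 | a
  A -> a
  B -> T0 T1
  C -> T1 X3 | b
  T0 -> a
  T1 -> c
  T2 -> b
  X3 -> A T0

CYK table (by increasing span), restricted to cells inside w[0..2]:
  cell(0,0) a: {A,S,T0}  orig:{A,S}
  cell(1,1) a: {A,S,T0}  orig:{A,S}
  cell(2,2) c: {T1}  orig:{}
  cell(0,1) aa: {X3}  orig:{}
  cell(1,2) ac: {B}
  cell(0,2) aac: {S}

Original NTs in T[0,2] deriving "aac": ["S"]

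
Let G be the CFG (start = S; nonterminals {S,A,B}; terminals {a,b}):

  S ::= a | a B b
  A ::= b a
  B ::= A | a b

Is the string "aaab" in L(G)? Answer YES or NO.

Convert to CNF:
  S -> T1 X2 | a
  A -> T0 T1
  B -> T0 T1 | T1 T0
  T0 -> b
  T1 -> a
  X2 -> B T0

Fill CYK table bottom-up:
  cell(0,0) a: {S,T1}  orig:{S}
  cell(1,1) a: {S,T1}  orig:{S}
  cell(2,2) a: {S,T1}  orig:{S}
  cell(3,3) b: {T0}  orig:{}
  cell(0,1) aa: ∅
  cell(1,2) aa: ∅
  cell(2,3) ab: {B}
  cell(0,2) aaa: ∅
  cell(1,3) aab: ∅
  cell(0,3) aaab: ∅

S ∉ T[0,3] ⇒ NO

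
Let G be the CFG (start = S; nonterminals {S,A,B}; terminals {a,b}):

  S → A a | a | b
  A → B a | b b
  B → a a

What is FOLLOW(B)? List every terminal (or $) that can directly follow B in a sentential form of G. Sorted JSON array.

Compute FIRST by fixpoint:
round 1:
  A via A→b b: +{b}
  B via B→a a: +{a}
  S via S→A a: +{b}
  S via S→a: +{a}
  FIRST[S]={a,b}  FIRST[A]={b}  FIRST[B]={a}
round 2:
  A via A→B a: +{a}
  FIRST[S]={a,b}  FIRST[A]={a,b}  FIRST[B]={a}
round 3: (no change)
  FIRST[S]={a,b}  FIRST[A]={a,b}  FIRST[B]={a}

FOLLOW iteration:
seed FOLLOW(S) with $
[1]
  A→B a: FOLLOW(B) ⊇ FIRST(a) = {a}; new: +{a}
  S→A a: FOLLOW(A) ⊇ FIRST(a) = {a}; new: +{a}
  FOLLOW(S)={$}  FOLLOW(A)={a}  FOLLOW(B)={a}
[2] — fixpoint
  FOLLOW(S)={$}  FOLLOW(A)={a}  FOLLOW(B)={a}

FOLLOW(B) = ["a"]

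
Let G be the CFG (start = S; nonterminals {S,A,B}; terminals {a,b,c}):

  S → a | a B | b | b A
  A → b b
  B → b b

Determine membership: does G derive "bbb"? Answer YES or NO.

Convert to CNF:
  S -> T0 A | T1 B | a | b
  A -> T0 T0
  B -> T0 T0
  T0 -> b
  T1 -> a

CYK fill:
  [0..0]={S,T0}  "b"  orig:{S}
  [1..1]={S,T0}  "b"  orig:{S}
  [2..2]={S,T0}  "b"  orig:{S}
  [0..1]={A,B}  "bb"
  [1..2]={A,B}  "bb"
  [0..2]={S}  "bbb"

S ∈ T[0,2] ⇒ YES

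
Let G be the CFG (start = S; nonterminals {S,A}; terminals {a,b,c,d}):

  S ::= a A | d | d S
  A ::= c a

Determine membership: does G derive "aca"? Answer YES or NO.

Convert to CNF:
  S -> T1 A | T2 S | d
  A -> T0 T1
  T0 -> c
  T1 -> a
  T2 -> d

CYK fill:
  [0..0]={T1}  "a"  orig:{}
  [1..1]={T0}  "c"  orig:{}
  [2..2]={T1}  "a"  orig:{}
  [0..1]=∅  "ac"
  [1..2]={A}  "ca"
  [0..2]={S}  "aca"

S ∈ T[0,2] ⇒ YES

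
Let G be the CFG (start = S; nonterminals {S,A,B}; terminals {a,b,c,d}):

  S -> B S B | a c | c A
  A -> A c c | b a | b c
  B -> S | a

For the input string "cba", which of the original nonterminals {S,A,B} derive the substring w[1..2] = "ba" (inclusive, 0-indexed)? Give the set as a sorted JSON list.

CNF form of G:
  S -> B X5 | T0 A | T2 T0
  A -> A X3 | T1 T0 | T1 T2
  B -> B X4 | T0 A | T2 T0 | a
  T0 -> c
  T1 -> b
  T2 -> a
  X3 -> T0 T0
  X4 -> S B
  X5 -> S B

Fill CYK table bottom-up — only the sub-triangle for w[1..2]:
  [1..1]={T1}  "b"  orig:{}
  [2..2]={B,T2}  "a"  orig:{B}
  [1..2]={A}  "ba"

Original NTs in T[1,2] deriving "ba": ["A"]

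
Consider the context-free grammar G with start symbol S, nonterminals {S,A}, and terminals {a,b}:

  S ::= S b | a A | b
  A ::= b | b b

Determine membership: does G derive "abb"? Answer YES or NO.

CNF form of G:
  S -> S T0 | T1 A | b
  A -> T0 T0 | b
  T0 -> b
  T1 -> a

CYK fill:
  [0..0]={T1}  "a"  orig:{}
  [1..1]={A,S,T0}  "b"  orig:{A,S}
  [2..2]={A,S,T0}  "b"  orig:{A,S}
  [0..1]={S}  "ab"
  [1..2]={A,S}  "bb"
  [0..2]={S}  "abb"

S ∈ T[0,2] ⇒ YES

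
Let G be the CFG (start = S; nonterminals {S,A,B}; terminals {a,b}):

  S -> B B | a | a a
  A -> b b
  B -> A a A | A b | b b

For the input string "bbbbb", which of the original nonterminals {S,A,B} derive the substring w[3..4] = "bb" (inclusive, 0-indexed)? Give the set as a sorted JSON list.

Convert to CNF:
  S -> B B | T1 T1 | a
  A -> T0 T0
  B -> A T0 | A X2 | T0 T0
  T0 -> b
  T1 -> a
  X2 -> T1 A

CYK table (by increasing span), restricted to cells inside w[3..4]:
  T[3,3] 'b' = {T0}  orig:{}
  T[4,4] 'b' = {T0}  orig:{}
  T[3,4] 'bb' = {A,B}

Original NTs in T[3,4] deriving "bb": ["A", "B"]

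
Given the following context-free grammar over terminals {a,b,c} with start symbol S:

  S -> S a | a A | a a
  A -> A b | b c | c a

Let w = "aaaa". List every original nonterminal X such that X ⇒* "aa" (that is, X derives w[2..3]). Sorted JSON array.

Convert to CNF:
  S -> S T2 | T2 A | T2 T2
  A -> A T0 | T0 T1 | T1 T2
  T0 -> b
  T1 -> c
  T2 -> a

CYK table (by increasing span) — only the sub-triangle for w[2..3]:
  T[2,2] 'a' = {T2}  orig:{}
  T[3,3] 'a' = {T2}  orig:{}
  T[2,3] 'aa' = {S}

Original NTs in T[2,3] deriving "aa": ["S"]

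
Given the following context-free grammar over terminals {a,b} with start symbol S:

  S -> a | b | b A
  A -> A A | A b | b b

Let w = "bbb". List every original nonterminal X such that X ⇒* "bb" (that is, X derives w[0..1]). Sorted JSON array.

Convert to CNF:
  S -> T0 A | a | b
  A -> A A | A T0 | T0 T0
  T0 -> b

CYK table (by increasing span) (cells [i..j] with 0 ≤ i ≤ j ≤ 1 only):
  T[0,0] 'b' = {S,T0}  orig:{S}
  T[1,1] 'b' = {S,T0}  orig:{S}
  T[0,1] 'bb' = {A}

Original NTs in T[0,1] deriving "bb": ["A"]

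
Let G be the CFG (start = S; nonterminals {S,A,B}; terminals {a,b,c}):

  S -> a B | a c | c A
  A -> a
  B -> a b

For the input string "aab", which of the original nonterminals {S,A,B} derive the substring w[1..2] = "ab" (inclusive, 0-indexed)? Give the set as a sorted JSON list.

Convert to CNF:
  S -> T0 B | T0 T2 | T2 A
  A -> a
  B -> T0 T1
  T0 -> a
  T1 -> b
  T2 -> c

CYK fill, restricted to cells inside w[1..2]:
  cell(1,1) a: {A,T0}  orig:{A}
  cell(2,2) b: {T1}  orig:{}
  cell(1,2) ab: {B}

Original NTs in T[1,2] deriving "ab": ["B"]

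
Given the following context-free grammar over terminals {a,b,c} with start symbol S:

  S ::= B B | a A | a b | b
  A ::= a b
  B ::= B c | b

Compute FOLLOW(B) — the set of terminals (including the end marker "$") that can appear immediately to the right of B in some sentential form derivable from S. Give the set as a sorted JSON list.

Compute FIRST by fixpoint:
pass 1:
  A via A→a b: +{a}
  B via B→b: +{b}
  S via S→B B: +{b}
  S via S→a A: +{a}
  FIRST[S]={a,b}  FIRST[A]={a}  FIRST[B]={b}
pass 2: (no change)
  FIRST[S]={a,b}  FIRST[A]={a}  FIRST[B]={b}

FOLLOW iteration:
seed FOLLOW(S) with $
pass 1:
  B→B c: FOLLOW(B) ⊇ FIRST(c) = {c}; new: +{c}
  S→B B: FOLLOW(B) ⊇ FIRST(B) = {b}; new: +{b}
  S→B B: FOLLOW(B) ⊇ FOLLOW(S) ⊇ {$}; new: +{$}
  S→a A: FOLLOW(A) ⊇ FOLLOW(S) ⊇ {$}; new: +{$}
  FOLLOW(S)={$}  FOLLOW(A)={$}  FOLLOW(B)={$,b,c}
pass 2: (no change)
  FOLLOW(S)={$}  FOLLOW(A)={$}  FOLLOW(B)={$,b,c}

FOLLOW(B) = ["$", "b", "c"]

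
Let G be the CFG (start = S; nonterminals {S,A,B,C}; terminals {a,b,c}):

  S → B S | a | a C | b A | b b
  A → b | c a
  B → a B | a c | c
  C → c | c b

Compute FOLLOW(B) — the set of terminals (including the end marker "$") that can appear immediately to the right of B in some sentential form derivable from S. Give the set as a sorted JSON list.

FIRST iteration:
[1]
  A via A→b: +{b}
  A via A→c a: +{c}
  B via B→a B: +{a}
  B via B→c: +{c}
  C via C→c: +{c}
  S via S→B S: +{a,c}
  S via S→b A: +{b}
  FIRST(S)={a,b,c}  FIRST(A)={b,c}  FIRST(B)={a,c}  FIRST(C)={c}
[2] done
  FIRST(S)={a,b,c}  FIRST(A)={b,c}  FIRST(B)={a,c}  FIRST(C)={c}

FOLLOW iteration:
seed FOLLOW(S) with $
pass 1:
  S→B S: FOLLOW(B) ⊇ FIRST(S) = {a,b,c}; new: +{a,b,c}
  S→a C: FOLLOW(C) ⊇ FOLLOW(S) ⊇ {$}; new: +{$}
  S→b A: FOLLOW(A) ⊇ FOLLOW(S) ⊇ {$}; new: +{$}
  S: {$}  A: {$}  B: {a,b,c}  C: {$}
pass 2: — fixpoint
  S: {$}  A: {$}  B: {a,b,c}  C: {$}

FOLLOW(B) = ["a", "b", "c"]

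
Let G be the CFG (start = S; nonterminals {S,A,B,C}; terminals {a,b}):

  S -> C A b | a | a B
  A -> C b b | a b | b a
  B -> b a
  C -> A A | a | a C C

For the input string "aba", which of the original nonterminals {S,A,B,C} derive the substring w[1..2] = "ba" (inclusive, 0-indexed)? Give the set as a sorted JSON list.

Convert to CNF:
  S -> C X4 | T1 B | a
  A -> C X2 | T0 T1 | T1 T0
  B -> T0 T1
  C -> A A | T1 X3 | a
  T0 -> b
  T1 -> a
  X2 -> T0 T0
  X3 -> C C
  X4 -> A T0

CYK table (by increasing span), restricted to cells inside w[1..2]:
  T[1,1] 'b' = {T0}  orig:{}
  T[2,2] 'a' = {C,S,T1}  orig:{C,S}
  T[1,2] 'ba' = {A,B}

Original NTs in T[1,2] deriving "ba": ["A", "B"]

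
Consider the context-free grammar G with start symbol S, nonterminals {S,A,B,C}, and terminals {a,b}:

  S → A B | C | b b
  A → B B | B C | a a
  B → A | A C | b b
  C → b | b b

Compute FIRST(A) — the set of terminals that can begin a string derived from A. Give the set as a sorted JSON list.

Compute FIRST by fixpoint:
iter 1:
  A via A→a a: +{a}
  B via B→A: +{a}
  B via B→b b: +{b}
  C via C→b: +{b}
  S via S→A B: +{a}
  S via S→C: +{b}
  FIRST[S]={a,b}  FIRST[A]={a}  FIRST[B]={a,b}  FIRST[C]={b}
iter 2:
  A via A→B B: +{b}
  FIRST[S]={a,b}  FIRST[A]={a,b}  FIRST[B]={a,b}  FIRST[C]={b}
iter 3: (stable)
  FIRST[S]={a,b}  FIRST[A]={a,b}  FIRST[B]={a,b}  FIRST[C]={b}

FIRST(A) = ["a", "b"]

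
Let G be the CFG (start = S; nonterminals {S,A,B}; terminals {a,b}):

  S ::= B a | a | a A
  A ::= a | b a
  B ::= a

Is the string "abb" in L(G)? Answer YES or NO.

Convert to CNF:
  S -> B T1 | T1 A | a
  A -> T0 T1 | a
  B -> a
  T0 -> b
  T1 -> a

CYK fill:
  [0..0]={A,B,S,T1}  "a"  orig:{A,B,S}
  [1..1]={T0}  "b"  orig:{}
  [2..2]={T0}  "b"  orig:{}
  [0..1]=∅  "ab"
  [1..2]=∅  "bb"
  [0..2]=∅  "abb"

S ∉ T[0,2] ⇒ NO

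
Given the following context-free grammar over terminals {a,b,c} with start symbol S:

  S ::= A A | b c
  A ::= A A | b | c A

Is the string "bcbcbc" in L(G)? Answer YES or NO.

Convert to CNF:
  S -> A A | T1 T0
  A -> A A | T0 A | b
  T0 -> c
  T1 -> b

CYK table (by increasing span):
  T[0,0] 'b' = {A,T1}  orig:{A}
  T[1,1] 'c' = {T0}  orig:{}
  T[2,2] 'b' = {A,T1}  orig:{A}
  T[3,3] 'c' = {T0}  orig:{}
  T[4,4] 'b' = {A,T1}  orig:{A}
  T[5,5] 'c' = {T0}  orig:{}
  T[0,1] 'bc' = {S}
  T[1,2] 'cb' = {A}
  T[2,3] 'bc' = {S}
  T[3,4] 'cb' = {A}
  T[4,5] 'bc' = {S}
  T[0,2] 'bcb' = {A,S}
  T[1,3] 'cbc' = ∅
  T[2,4] 'bcb' = {A,S}
  T[3,5] 'cbc' = ∅
  T[0,3] 'bcbc' = ∅
  T[1,4] 'cbcb' = {A,S}
  T[2,5] 'bcbc' = ∅
  T[0,4] 'bcbcb' = {A,S}
  T[1,5] 'cbcbc' = ∅
  T[0,5] 'bcbcbc' = ∅

S ∉ T[0,5] ⇒ NO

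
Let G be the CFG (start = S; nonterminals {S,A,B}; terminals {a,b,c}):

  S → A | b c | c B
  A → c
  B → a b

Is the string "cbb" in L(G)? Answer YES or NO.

CNF form of G:
  S -> T1 T2 | T2 B | c
  A -> c
  B -> T0 T1
  T0 -> a
  T1 -> b
  T2 -> c

CYK table (by increasing span):
  cell(0,0) c: {A,S,T2}  orig:{A,S}
  cell(1,1) b: {T1}  orig:{}
  cell(2,2) b: {T1}  orig:{}
  cell(0,1) cb: ∅
  cell(1,2) bb: ∅
  cell(0,2) cbb: ∅

S ∉ T[0,2] ⇒ NO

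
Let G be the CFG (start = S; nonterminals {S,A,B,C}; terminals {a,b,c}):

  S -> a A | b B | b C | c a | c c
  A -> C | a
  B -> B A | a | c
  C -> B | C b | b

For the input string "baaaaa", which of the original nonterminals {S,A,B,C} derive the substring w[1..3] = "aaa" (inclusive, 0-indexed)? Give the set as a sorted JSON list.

CNF form of G:
  S -> T0 B | T0 C | T1 A | T2 T1 | T2 T2
  A -> B A | C T0 | a | b | c
  B -> B A | a | c
  C -> B A | C T0 | a | b | c
  T0 -> b
  T1 -> a
  T2 -> c

CYK table (by increasing span) — only the sub-triangle for w[1..3]:
  T[1,1] 'a' = {A,B,C,T1}  orig:{A,B,C}
  T[2,2] 'a' = {A,B,C,T1}  orig:{A,B,C}
  T[3,3] 'a' = {A,B,C,T1}  orig:{A,B,C}
  T[1,2] 'aa' = {A,B,C,S}
  T[2,3] 'aa' = {A,B,C,S}
  T[1,3] 'aaa' = {A,B,C,S}

Original NTs in T[1,3] deriving "aaa": ["A", "B", "C", "S"]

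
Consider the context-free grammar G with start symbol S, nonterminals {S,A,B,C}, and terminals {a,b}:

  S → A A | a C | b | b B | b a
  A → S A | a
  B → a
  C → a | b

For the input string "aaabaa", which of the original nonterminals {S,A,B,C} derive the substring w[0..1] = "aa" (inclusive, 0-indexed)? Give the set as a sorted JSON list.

Convert to CNF:
  S -> A A | T0 C | T1 B | T1 T0 | b
  A -> S A | a
  B -> a
  C -> a | b
  T0 -> a
  T1 -> b

Fill CYK table bottom-up (cells [i..j] with 0 ≤ i ≤ j ≤ 1 only):
  [0..0]={A,B,C,T0}  "a"  orig:{A,B,C}
  [1..1]={A,B,C,T0}  "a"  orig:{A,B,C}
  [0..1]={S}  "aa"

Original NTs in T[0,1] deriving "aa": ["S"]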